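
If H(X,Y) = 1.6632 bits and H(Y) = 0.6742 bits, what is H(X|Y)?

Chain rule: H(X,Y) = H(X|Y) + H(Y)
H(X|Y) = H(X,Y) - H(Y) = 1.6632 - 0.6742 = 0.989 bits


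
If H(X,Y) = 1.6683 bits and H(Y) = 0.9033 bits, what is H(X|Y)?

Chain rule: H(X,Y) = H(X|Y) + H(Y)
H(X|Y) = H(X,Y) - H(Y) = 1.6683 - 0.9033 = 0.765 bits


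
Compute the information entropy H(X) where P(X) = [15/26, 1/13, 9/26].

H(X) = -Σ p(x) log₂ p(x)
  -15/26 × log₂(15/26) = 0.4578
  -1/13 × log₂(1/13) = 0.2846
  -9/26 × log₂(9/26) = 0.5298
H(X) = 1.2723 bits


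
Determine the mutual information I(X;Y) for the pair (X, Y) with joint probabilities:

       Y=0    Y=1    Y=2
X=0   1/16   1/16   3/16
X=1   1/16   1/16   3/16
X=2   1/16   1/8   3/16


H(X) = 1.5794, H(Y) = 1.4197, H(X,Y) = 2.9835
I(X;Y) = H(X) + H(Y) - H(X,Y) = 0.0157 bits


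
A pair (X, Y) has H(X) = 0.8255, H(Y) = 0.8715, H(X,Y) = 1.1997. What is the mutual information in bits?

I(X;Y) = H(X) + H(Y) - H(X,Y)
I(X;Y) = 0.8255 + 0.8715 - 1.1997 = 0.4973 bits


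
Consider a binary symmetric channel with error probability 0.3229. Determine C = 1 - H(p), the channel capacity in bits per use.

For BSC with error probability p:
C = 1 - H(p) where H(p) is binary entropy
H(0.3229) = -0.3229 × log₂(0.3229) - 0.6771 × log₂(0.6771)
H(p) = 0.9075
C = 1 - 0.9075 = 0.0925 bits/use


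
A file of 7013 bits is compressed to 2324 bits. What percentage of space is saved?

Space savings = (1 - Compressed/Original) × 100%
= (1 - 2324/7013) × 100%
= 66.86%


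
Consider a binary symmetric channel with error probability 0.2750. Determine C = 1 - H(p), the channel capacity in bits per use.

For BSC with error probability p:
C = 1 - H(p) where H(p) is binary entropy
H(0.2750) = -0.2750 × log₂(0.2750) - 0.7250 × log₂(0.7250)
H(p) = 0.8485
C = 1 - 0.8485 = 0.1515 bits/use


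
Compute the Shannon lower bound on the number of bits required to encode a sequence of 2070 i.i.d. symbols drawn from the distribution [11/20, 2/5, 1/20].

Entropy H = 1.2192 bits/symbol
Minimum bits = H × n = 1.2192 × 2070
= 2523.83 bits


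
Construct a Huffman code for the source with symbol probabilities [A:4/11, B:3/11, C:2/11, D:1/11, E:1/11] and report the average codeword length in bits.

Huffman tree construction:
Combine smallest probabilities repeatedly
Resulting codes:
  A: 11 (length 2)
  B: 10 (length 2)
  C: 00 (length 2)
  D: 010 (length 3)
  E: 011 (length 3)
Average length = Σ p(s) × length(s) = 2.1818 bits


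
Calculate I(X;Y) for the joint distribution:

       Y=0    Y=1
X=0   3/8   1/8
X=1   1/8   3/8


H(X) = 1.0000, H(Y) = 1.0000, H(X,Y) = 1.8113
I(X;Y) = H(X) + H(Y) - H(X,Y) = 0.1887 bits


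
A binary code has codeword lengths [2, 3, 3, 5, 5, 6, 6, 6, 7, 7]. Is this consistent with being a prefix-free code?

Kraft inequality: Σ 2^(-l_i) ≤ 1 for prefix-free code
Calculating: 2^(-2) + 2^(-3) + 2^(-3) + 2^(-5) + 2^(-5) + 2^(-6) + 2^(-6) + 2^(-6) + 2^(-7) + 2^(-7)
= 0.25 + 0.125 + 0.125 + 0.03125 + 0.03125 + 0.015625 + 0.015625 + 0.015625 + 0.0078125 + 0.0078125
= 0.6250
Since 0.6250 ≤ 1, prefix-free code exists


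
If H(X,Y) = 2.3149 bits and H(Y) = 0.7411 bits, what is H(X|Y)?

Chain rule: H(X,Y) = H(X|Y) + H(Y)
H(X|Y) = H(X,Y) - H(Y) = 2.3149 - 0.7411 = 1.5738 bits


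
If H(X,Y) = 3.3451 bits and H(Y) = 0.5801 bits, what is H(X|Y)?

Chain rule: H(X,Y) = H(X|Y) + H(Y)
H(X|Y) = H(X,Y) - H(Y) = 3.3451 - 0.5801 = 2.765 bits


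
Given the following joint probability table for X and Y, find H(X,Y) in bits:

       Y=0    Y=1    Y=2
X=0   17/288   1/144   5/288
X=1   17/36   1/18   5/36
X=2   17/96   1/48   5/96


H(X,Y) = -Σ p(x,y) log₂ p(x,y)
  p(0,0)=17/288: -0.0590 × log₂(0.0590) = 0.2410
  p(0,1)=1/144: -0.0069 × log₂(0.0069) = 0.0498
  p(0,2)=5/288: -0.0174 × log₂(0.0174) = 0.1015
  p(1,0)=17/36: -0.4722 × log₂(0.4722) = 0.5112
  p(1,1)=1/18: -0.0556 × log₂(0.0556) = 0.2317
  p(1,2)=5/36: -0.1389 × log₂(0.1389) = 0.3956
  p(2,0)=17/96: -0.1771 × log₂(0.1771) = 0.4423
  p(2,1)=1/48: -0.0208 × log₂(0.0208) = 0.1164
  p(2,2)=5/96: -0.0521 × log₂(0.0521) = 0.2220
H(X,Y) = 2.3113 bits


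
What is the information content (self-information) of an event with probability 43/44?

Information content I(x) = -log₂(p(x))
I = -log₂(43/44) = -log₂(0.9773)
I = 0.0332 bits


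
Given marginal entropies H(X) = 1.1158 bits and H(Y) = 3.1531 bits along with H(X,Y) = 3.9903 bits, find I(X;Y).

I(X;Y) = H(X) + H(Y) - H(X,Y)
I(X;Y) = 1.1158 + 3.1531 - 3.9903 = 0.2786 bits


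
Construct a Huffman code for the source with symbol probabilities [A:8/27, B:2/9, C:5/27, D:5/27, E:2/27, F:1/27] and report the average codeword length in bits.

Huffman tree construction:
Combine smallest probabilities repeatedly
Resulting codes:
  A: 10 (length 2)
  B: 01 (length 2)
  C: 111 (length 3)
  D: 00 (length 2)
  E: 1101 (length 4)
  F: 1100 (length 4)
Average length = Σ p(s) × length(s) = 2.4074 bits


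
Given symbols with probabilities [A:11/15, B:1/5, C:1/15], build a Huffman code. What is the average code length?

Huffman tree construction:
Combine smallest probabilities repeatedly
Resulting codes:
  A: 1 (length 1)
  B: 01 (length 2)
  C: 00 (length 2)
Average length = Σ p(s) × length(s) = 1.2667 bits


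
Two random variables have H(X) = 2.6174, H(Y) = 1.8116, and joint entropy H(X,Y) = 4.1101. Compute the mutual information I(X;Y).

I(X;Y) = H(X) + H(Y) - H(X,Y)
I(X;Y) = 2.6174 + 1.8116 - 4.1101 = 0.3189 bits


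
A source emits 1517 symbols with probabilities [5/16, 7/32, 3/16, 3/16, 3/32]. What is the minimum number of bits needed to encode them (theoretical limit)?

Entropy H = 2.2298 bits/symbol
Minimum bits = H × n = 2.2298 × 1517
= 3382.66 bits


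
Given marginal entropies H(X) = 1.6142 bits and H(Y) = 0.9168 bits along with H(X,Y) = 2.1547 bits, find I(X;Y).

I(X;Y) = H(X) + H(Y) - H(X,Y)
I(X;Y) = 1.6142 + 0.9168 - 2.1547 = 0.3763 bits


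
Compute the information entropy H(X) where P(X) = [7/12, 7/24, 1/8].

H(X) = -Σ p(x) log₂ p(x)
  -7/12 × log₂(7/12) = 0.4536
  -7/24 × log₂(7/24) = 0.5185
  -1/8 × log₂(1/8) = 0.3750
H(X) = 1.3471 bits


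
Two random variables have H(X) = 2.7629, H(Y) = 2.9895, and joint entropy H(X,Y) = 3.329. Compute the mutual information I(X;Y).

I(X;Y) = H(X) + H(Y) - H(X,Y)
I(X;Y) = 2.7629 + 2.9895 - 3.329 = 2.4234 bits


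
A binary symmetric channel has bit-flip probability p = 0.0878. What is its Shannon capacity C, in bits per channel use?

For BSC with error probability p:
C = 1 - H(p) where H(p) is binary entropy
H(0.0878) = -0.0878 × log₂(0.0878) - 0.9122 × log₂(0.9122)
H(p) = 0.4291
C = 1 - 0.4291 = 0.5709 bits/use


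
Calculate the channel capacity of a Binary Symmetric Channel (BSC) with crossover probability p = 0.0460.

For BSC with error probability p:
C = 1 - H(p) where H(p) is binary entropy
H(0.0460) = -0.0460 × log₂(0.0460) - 0.9540 × log₂(0.9540)
H(p) = 0.2692
C = 1 - 0.2692 = 0.7308 bits/use


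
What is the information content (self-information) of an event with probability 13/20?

Information content I(x) = -log₂(p(x))
I = -log₂(13/20) = -log₂(0.6500)
I = 0.6215 bits


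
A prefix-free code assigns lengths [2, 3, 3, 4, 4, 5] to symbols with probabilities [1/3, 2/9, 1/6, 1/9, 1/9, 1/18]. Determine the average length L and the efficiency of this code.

Average length L = Σ p_i × l_i = 3.0000 bits
Entropy H = 2.3774 bits
Efficiency η = H/L × 100% = 79.25%


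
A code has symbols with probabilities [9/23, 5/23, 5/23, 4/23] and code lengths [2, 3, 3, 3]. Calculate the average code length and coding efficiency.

Average length L = Σ p_i × l_i = 2.6087 bits
Entropy H = 1.9258 bits
Efficiency η = H/L × 100% = 73.82%


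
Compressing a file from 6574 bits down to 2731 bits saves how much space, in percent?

Space savings = (1 - Compressed/Original) × 100%
= (1 - 2731/6574) × 100%
= 58.46%


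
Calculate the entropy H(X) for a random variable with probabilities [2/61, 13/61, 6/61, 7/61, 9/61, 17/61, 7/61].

H(X) = -Σ p(x) log₂ p(x)
  -2/61 × log₂(2/61) = 0.1617
  -13/61 × log₂(13/61) = 0.4753
  -6/61 × log₂(6/61) = 0.3291
  -7/61 × log₂(7/61) = 0.3584
  -9/61 × log₂(9/61) = 0.4073
  -17/61 × log₂(17/61) = 0.5137
  -7/61 × log₂(7/61) = 0.3584
H(X) = 2.6039 bits


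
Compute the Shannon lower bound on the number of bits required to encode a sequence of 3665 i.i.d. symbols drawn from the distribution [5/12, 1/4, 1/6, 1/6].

Entropy H = 1.8879 bits/symbol
Minimum bits = H × n = 1.8879 × 3665
= 6919.22 bits


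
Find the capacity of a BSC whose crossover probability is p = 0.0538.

For BSC with error probability p:
C = 1 - H(p) where H(p) is binary entropy
H(0.0538) = -0.0538 × log₂(0.0538) - 0.9462 × log₂(0.9462)
H(p) = 0.3023
C = 1 - 0.3023 = 0.6977 bits/use


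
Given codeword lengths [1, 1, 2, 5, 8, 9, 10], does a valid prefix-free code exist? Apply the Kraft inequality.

Kraft inequality: Σ 2^(-l_i) ≤ 1 for prefix-free code
Calculating: 2^(-1) + 2^(-1) + 2^(-2) + 2^(-5) + 2^(-8) + 2^(-9) + 2^(-10)
= 0.5 + 0.5 + 0.25 + 0.03125 + 0.00390625 + 0.001953125 + 0.0009765625
= 1.2881
Since 1.2881 > 1, prefix-free code does not exist


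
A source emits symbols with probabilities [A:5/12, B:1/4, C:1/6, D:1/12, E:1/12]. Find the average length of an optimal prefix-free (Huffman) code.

Huffman tree construction:
Combine smallest probabilities repeatedly
Resulting codes:
  A: 0 (length 1)
  B: 10 (length 2)
  C: 110 (length 3)
  D: 1110 (length 4)
  E: 1111 (length 4)
Average length = Σ p(s) × length(s) = 2.0833 bits


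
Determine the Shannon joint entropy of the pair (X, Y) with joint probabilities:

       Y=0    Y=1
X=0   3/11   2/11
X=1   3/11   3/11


H(X,Y) = -Σ p(x,y) log₂ p(x,y)
  p(0,0)=3/11: -0.2727 × log₂(0.2727) = 0.5112
  p(0,1)=2/11: -0.1818 × log₂(0.1818) = 0.4472
  p(1,0)=3/11: -0.2727 × log₂(0.2727) = 0.5112
  p(1,1)=3/11: -0.2727 × log₂(0.2727) = 0.5112
H(X,Y) = 1.9808 bits


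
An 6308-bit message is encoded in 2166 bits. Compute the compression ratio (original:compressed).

Compression ratio = Original / Compressed
= 6308 / 2166 = 2.91:1


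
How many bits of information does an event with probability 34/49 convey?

Information content I(x) = -log₂(p(x))
I = -log₂(34/49) = -log₂(0.6939)
I = 0.5272 bits


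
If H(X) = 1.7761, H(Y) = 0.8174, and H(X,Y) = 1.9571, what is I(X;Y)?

I(X;Y) = H(X) + H(Y) - H(X,Y)
I(X;Y) = 1.7761 + 0.8174 - 1.9571 = 0.6364 bits


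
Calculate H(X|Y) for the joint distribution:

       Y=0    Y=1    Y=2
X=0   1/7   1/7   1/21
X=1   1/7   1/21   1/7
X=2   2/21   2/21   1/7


H(X|Y) = Σ_y p(y) H(X|Y=y)
  p(Y=0) = 8/21, H(X|Y=0) = 1.5613
  p(Y=1) = 2/7, H(X|Y=1) = 1.4591
  p(Y=2) = 1/3, H(X|Y=2) = 1.4488
H(X|Y) = 0.3810×1.5613 + 0.2857×1.4591 + 0.3333×1.4488 = 1.4946 bits


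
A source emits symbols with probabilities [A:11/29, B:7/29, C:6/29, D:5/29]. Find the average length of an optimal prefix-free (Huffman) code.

Huffman tree construction:
Combine smallest probabilities repeatedly
Resulting codes:
  A: 11 (length 2)
  B: 10 (length 2)
  C: 01 (length 2)
  D: 00 (length 2)
Average length = Σ p(s) × length(s) = 2.0000 bits


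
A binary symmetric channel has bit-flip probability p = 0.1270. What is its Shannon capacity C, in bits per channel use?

For BSC with error probability p:
C = 1 - H(p) where H(p) is binary entropy
H(0.1270) = -0.1270 × log₂(0.1270) - 0.8730 × log₂(0.8730)
H(p) = 0.5492
C = 1 - 0.5492 = 0.4508 bits/use


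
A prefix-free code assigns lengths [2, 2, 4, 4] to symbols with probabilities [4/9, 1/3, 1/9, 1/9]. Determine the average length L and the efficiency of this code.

Average length L = Σ p_i × l_i = 2.4444 bits
Entropy H = 1.7527 bits
Efficiency η = H/L × 100% = 71.70%


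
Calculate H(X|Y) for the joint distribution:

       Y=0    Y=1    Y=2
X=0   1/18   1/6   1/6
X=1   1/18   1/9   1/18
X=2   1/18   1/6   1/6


H(X|Y) = Σ_y p(y) H(X|Y=y)
  p(Y=0) = 1/6, H(X|Y=0) = 1.5850
  p(Y=1) = 4/9, H(X|Y=1) = 1.5613
  p(Y=2) = 7/18, H(X|Y=2) = 1.4488
H(X|Y) = 0.1667×1.5850 + 0.4444×1.5613 + 0.3889×1.4488 = 1.5215 bits


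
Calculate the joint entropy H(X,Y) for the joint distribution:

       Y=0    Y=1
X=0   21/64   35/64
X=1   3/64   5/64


H(X,Y) = -Σ p(x,y) log₂ p(x,y)
  p(0,0)=21/64: -0.3281 × log₂(0.3281) = 0.5275
  p(0,1)=35/64: -0.5469 × log₂(0.5469) = 0.4762
  p(1,0)=3/64: -0.0469 × log₂(0.0469) = 0.2070
  p(1,1)=5/64: -0.0781 × log₂(0.0781) = 0.2873
H(X,Y) = 1.4980 bits


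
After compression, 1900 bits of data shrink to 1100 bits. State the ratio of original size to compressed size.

Compression ratio = Original / Compressed
= 1900 / 1100 = 1.73:1


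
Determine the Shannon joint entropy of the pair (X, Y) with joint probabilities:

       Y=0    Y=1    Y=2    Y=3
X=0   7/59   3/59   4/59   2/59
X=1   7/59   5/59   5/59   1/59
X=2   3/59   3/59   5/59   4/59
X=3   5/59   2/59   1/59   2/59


H(X,Y) = -Σ p(x,y) log₂ p(x,y)
  p(0,0)=7/59: -0.1186 × log₂(0.1186) = 0.3649
  p(0,1)=3/59: -0.0508 × log₂(0.0508) = 0.2185
  p(0,2)=4/59: -0.0678 × log₂(0.0678) = 0.2632
  p(0,3)=2/59: -0.0339 × log₂(0.0339) = 0.1655
  p(1,0)=7/59: -0.1186 × log₂(0.1186) = 0.3649
  p(1,1)=5/59: -0.0847 × log₂(0.0847) = 0.3018
  p(1,2)=5/59: -0.0847 × log₂(0.0847) = 0.3018
  p(1,3)=1/59: -0.0169 × log₂(0.0169) = 0.0997
  p(2,0)=3/59: -0.0508 × log₂(0.0508) = 0.2185
  p(2,1)=3/59: -0.0508 × log₂(0.0508) = 0.2185
  p(2,2)=5/59: -0.0847 × log₂(0.0847) = 0.3018
  p(2,3)=4/59: -0.0678 × log₂(0.0678) = 0.2632
  p(3,0)=5/59: -0.0847 × log₂(0.0847) = 0.3018
  p(3,1)=2/59: -0.0339 × log₂(0.0339) = 0.1655
  p(3,2)=1/59: -0.0169 × log₂(0.0169) = 0.0997
  p(3,3)=2/59: -0.0339 × log₂(0.0339) = 0.1655
H(X,Y) = 3.8147 bits


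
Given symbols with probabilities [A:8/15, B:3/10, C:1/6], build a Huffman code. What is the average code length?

Huffman tree construction:
Combine smallest probabilities repeatedly
Resulting codes:
  A: 1 (length 1)
  B: 01 (length 2)
  C: 00 (length 2)
Average length = Σ p(s) × length(s) = 1.4667 bits


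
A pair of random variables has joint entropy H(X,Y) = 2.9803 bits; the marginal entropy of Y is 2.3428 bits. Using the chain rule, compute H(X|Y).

Chain rule: H(X,Y) = H(X|Y) + H(Y)
H(X|Y) = H(X,Y) - H(Y) = 2.9803 - 2.3428 = 0.6375 bits


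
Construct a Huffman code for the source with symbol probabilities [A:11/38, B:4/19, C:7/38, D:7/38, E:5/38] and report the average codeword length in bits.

Huffman tree construction:
Combine smallest probabilities repeatedly
Resulting codes:
  A: 10 (length 2)
  B: 01 (length 2)
  C: 111 (length 3)
  D: 00 (length 2)
  E: 110 (length 3)
Average length = Σ p(s) × length(s) = 2.3158 bits


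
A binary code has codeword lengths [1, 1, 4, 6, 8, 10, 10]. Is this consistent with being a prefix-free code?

Kraft inequality: Σ 2^(-l_i) ≤ 1 for prefix-free code
Calculating: 2^(-1) + 2^(-1) + 2^(-4) + 2^(-6) + 2^(-8) + 2^(-10) + 2^(-10)
= 0.5 + 0.5 + 0.0625 + 0.015625 + 0.00390625 + 0.0009765625 + 0.0009765625
= 1.0840
Since 1.0840 > 1, prefix-free code does not exist


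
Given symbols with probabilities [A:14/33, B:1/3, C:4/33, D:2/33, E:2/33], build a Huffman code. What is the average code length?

Huffman tree construction:
Combine smallest probabilities repeatedly
Resulting codes:
  A: 0 (length 1)
  B: 11 (length 2)
  C: 100 (length 3)
  D: 1010 (length 4)
  E: 1011 (length 4)
Average length = Σ p(s) × length(s) = 1.9394 bits


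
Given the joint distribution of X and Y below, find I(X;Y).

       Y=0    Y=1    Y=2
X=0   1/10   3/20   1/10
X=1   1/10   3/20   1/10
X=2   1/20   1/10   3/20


H(X) = 1.5813, H(Y) = 1.5589, H(X,Y) = 3.1087
I(X;Y) = H(X) + H(Y) - H(X,Y) = 0.0315 bits


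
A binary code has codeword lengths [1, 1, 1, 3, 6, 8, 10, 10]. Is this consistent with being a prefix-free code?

Kraft inequality: Σ 2^(-l_i) ≤ 1 for prefix-free code
Calculating: 2^(-1) + 2^(-1) + 2^(-1) + 2^(-3) + 2^(-6) + 2^(-8) + 2^(-10) + 2^(-10)
= 0.5 + 0.5 + 0.5 + 0.125 + 0.015625 + 0.00390625 + 0.0009765625 + 0.0009765625
= 1.6465
Since 1.6465 > 1, prefix-free code does not exist


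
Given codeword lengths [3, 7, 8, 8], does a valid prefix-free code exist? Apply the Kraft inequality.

Kraft inequality: Σ 2^(-l_i) ≤ 1 for prefix-free code
Calculating: 2^(-3) + 2^(-7) + 2^(-8) + 2^(-8)
= 0.125 + 0.0078125 + 0.00390625 + 0.00390625
= 0.1406
Since 0.1406 ≤ 1, prefix-free code exists


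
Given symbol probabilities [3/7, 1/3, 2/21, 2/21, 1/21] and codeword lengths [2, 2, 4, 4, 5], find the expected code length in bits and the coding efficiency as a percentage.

Average length L = Σ p_i × l_i = 2.5238 bits
Entropy H = 1.9075 bits
Efficiency η = H/L × 100% = 75.58%


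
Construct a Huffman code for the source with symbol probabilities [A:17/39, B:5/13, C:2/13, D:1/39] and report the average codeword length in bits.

Huffman tree construction:
Combine smallest probabilities repeatedly
Resulting codes:
  A: 0 (length 1)
  B: 11 (length 2)
  C: 101 (length 3)
  D: 100 (length 3)
Average length = Σ p(s) × length(s) = 1.7436 bits


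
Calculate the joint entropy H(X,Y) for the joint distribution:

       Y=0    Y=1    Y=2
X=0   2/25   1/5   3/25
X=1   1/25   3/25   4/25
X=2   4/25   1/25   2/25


H(X,Y) = -Σ p(x,y) log₂ p(x,y)
  p(0,0)=2/25: -0.0800 × log₂(0.0800) = 0.2915
  p(0,1)=1/5: -0.2000 × log₂(0.2000) = 0.4644
  p(0,2)=3/25: -0.1200 × log₂(0.1200) = 0.3671
  p(1,0)=1/25: -0.0400 × log₂(0.0400) = 0.1858
  p(1,1)=3/25: -0.1200 × log₂(0.1200) = 0.3671
  p(1,2)=4/25: -0.1600 × log₂(0.1600) = 0.4230
  p(2,0)=4/25: -0.1600 × log₂(0.1600) = 0.4230
  p(2,1)=1/25: -0.0400 × log₂(0.0400) = 0.1858
  p(2,2)=2/25: -0.0800 × log₂(0.0800) = 0.2915
H(X,Y) = 2.9991 bits


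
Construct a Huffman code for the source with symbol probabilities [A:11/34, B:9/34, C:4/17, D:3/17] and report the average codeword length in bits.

Huffman tree construction:
Combine smallest probabilities repeatedly
Resulting codes:
  A: 11 (length 2)
  B: 10 (length 2)
  C: 01 (length 2)
  D: 00 (length 2)
Average length = Σ p(s) × length(s) = 2.0000 bits


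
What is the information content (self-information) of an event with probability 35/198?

Information content I(x) = -log₂(p(x))
I = -log₂(35/198) = -log₂(0.1768)
I = 2.5001 bits


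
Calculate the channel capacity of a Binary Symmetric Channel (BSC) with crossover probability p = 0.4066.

For BSC with error probability p:
C = 1 - H(p) where H(p) is binary entropy
H(0.4066) = -0.4066 × log₂(0.4066) - 0.5934 × log₂(0.5934)
H(p) = 0.9747
C = 1 - 0.9747 = 0.0253 bits/use


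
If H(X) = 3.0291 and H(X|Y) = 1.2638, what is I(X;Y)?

I(X;Y) = H(X) - H(X|Y)
I(X;Y) = 3.0291 - 1.2638 = 1.7653 bits


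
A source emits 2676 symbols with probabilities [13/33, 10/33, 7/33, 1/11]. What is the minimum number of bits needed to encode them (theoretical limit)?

Entropy H = 1.8404 bits/symbol
Minimum bits = H × n = 1.8404 × 2676
= 4924.95 bits


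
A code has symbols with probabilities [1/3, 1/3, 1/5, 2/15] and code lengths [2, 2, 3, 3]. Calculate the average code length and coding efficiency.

Average length L = Σ p_i × l_i = 2.3333 bits
Entropy H = 1.9086 bits
Efficiency η = H/L × 100% = 81.80%


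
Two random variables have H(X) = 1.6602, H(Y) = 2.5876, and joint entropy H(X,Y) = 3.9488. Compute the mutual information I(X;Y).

I(X;Y) = H(X) + H(Y) - H(X,Y)
I(X;Y) = 1.6602 + 2.5876 - 3.9488 = 0.299 bits


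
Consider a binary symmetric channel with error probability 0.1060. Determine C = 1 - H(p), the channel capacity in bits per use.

For BSC with error probability p:
C = 1 - H(p) where H(p) is binary entropy
H(0.1060) = -0.1060 × log₂(0.1060) - 0.8940 × log₂(0.8940)
H(p) = 0.4877
C = 1 - 0.4877 = 0.5123 bits/use


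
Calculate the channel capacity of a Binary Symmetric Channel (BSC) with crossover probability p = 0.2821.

For BSC with error probability p:
C = 1 - H(p) where H(p) is binary entropy
H(0.2821) = -0.2821 × log₂(0.2821) - 0.7179 × log₂(0.7179)
H(p) = 0.8583
C = 1 - 0.8583 = 0.1417 bits/use


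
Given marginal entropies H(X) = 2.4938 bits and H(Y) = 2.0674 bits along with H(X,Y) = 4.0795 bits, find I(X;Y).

I(X;Y) = H(X) + H(Y) - H(X,Y)
I(X;Y) = 2.4938 + 2.0674 - 4.0795 = 0.4817 bits


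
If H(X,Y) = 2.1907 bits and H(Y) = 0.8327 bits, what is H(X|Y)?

Chain rule: H(X,Y) = H(X|Y) + H(Y)
H(X|Y) = H(X,Y) - H(Y) = 2.1907 - 0.8327 = 1.358 bits


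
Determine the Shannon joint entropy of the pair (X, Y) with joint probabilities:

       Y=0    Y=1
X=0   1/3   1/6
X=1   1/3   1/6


H(X,Y) = -Σ p(x,y) log₂ p(x,y)
  p(0,0)=1/3: -0.3333 × log₂(0.3333) = 0.5283
  p(0,1)=1/6: -0.1667 × log₂(0.1667) = 0.4308
  p(1,0)=1/3: -0.3333 × log₂(0.3333) = 0.5283
  p(1,1)=1/6: -0.1667 × log₂(0.1667) = 0.4308
H(X,Y) = 1.9183 bits


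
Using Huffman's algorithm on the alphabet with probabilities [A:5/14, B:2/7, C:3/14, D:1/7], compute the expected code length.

Huffman tree construction:
Combine smallest probabilities repeatedly
Resulting codes:
  A: 11 (length 2)
  B: 10 (length 2)
  C: 01 (length 2)
  D: 00 (length 2)
Average length = Σ p(s) × length(s) = 2.0000 bits


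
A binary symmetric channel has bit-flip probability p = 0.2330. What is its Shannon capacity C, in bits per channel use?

For BSC with error probability p:
C = 1 - H(p) where H(p) is binary entropy
H(0.2330) = -0.2330 × log₂(0.2330) - 0.7670 × log₂(0.7670)
H(p) = 0.7832
C = 1 - 0.7832 = 0.2168 bits/use


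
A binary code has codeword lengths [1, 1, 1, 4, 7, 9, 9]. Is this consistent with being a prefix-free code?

Kraft inequality: Σ 2^(-l_i) ≤ 1 for prefix-free code
Calculating: 2^(-1) + 2^(-1) + 2^(-1) + 2^(-4) + 2^(-7) + 2^(-9) + 2^(-9)
= 0.5 + 0.5 + 0.5 + 0.0625 + 0.0078125 + 0.001953125 + 0.001953125
= 1.5742
Since 1.5742 > 1, prefix-free code does not exist


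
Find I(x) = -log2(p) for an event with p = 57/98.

Information content I(x) = -log₂(p(x))
I = -log₂(57/98) = -log₂(0.5816)
I = 0.7818 bits


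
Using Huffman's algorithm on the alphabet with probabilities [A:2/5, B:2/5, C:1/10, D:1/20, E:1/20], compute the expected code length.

Huffman tree construction:
Combine smallest probabilities repeatedly
Resulting codes:
  A: 11 (length 2)
  B: 0 (length 1)
  C: 100 (length 3)
  D: 1010 (length 4)
  E: 1011 (length 4)
Average length = Σ p(s) × length(s) = 1.9000 bits


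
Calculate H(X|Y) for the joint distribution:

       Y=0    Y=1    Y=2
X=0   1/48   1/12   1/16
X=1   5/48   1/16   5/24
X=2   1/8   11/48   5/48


H(X|Y) = Σ_y p(y) H(X|Y=y)
  p(Y=0) = 1/4, H(X|Y=0) = 1.3250
  p(Y=1) = 3/8, H(X|Y=1) = 1.3472
  p(Y=2) = 3/8, H(X|Y=2) = 1.4153
H(X|Y) = 0.2500×1.3250 + 0.3750×1.3472 + 0.3750×1.4153 = 1.3672 bits


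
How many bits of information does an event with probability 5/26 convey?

Information content I(x) = -log₂(p(x))
I = -log₂(5/26) = -log₂(0.1923)
I = 2.3785 bits


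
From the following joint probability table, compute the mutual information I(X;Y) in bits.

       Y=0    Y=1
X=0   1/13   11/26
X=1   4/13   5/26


H(X) = 1.0000, H(Y) = 0.9612, H(X,Y) = 1.7903
I(X;Y) = H(X) + H(Y) - H(X,Y) = 0.1709 bits


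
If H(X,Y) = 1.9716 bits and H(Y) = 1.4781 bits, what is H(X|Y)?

Chain rule: H(X,Y) = H(X|Y) + H(Y)
H(X|Y) = H(X,Y) - H(Y) = 1.9716 - 1.4781 = 0.4935 bits


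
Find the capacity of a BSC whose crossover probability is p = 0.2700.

For BSC with error probability p:
C = 1 - H(p) where H(p) is binary entropy
H(0.2700) = -0.2700 × log₂(0.2700) - 0.7300 × log₂(0.7300)
H(p) = 0.8415
C = 1 - 0.8415 = 0.1585 bits/use


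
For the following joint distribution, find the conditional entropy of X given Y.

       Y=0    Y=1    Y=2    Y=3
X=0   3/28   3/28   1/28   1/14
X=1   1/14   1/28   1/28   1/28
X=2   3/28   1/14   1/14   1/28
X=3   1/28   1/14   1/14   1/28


H(X|Y) = Σ_y p(y) H(X|Y=y)
  p(Y=0) = 9/28, H(X|Y=0) = 1.8911
  p(Y=1) = 2/7, H(X|Y=1) = 1.9056
  p(Y=2) = 3/14, H(X|Y=2) = 1.9183
  p(Y=3) = 5/28, H(X|Y=3) = 1.9219
H(X|Y) = 0.3214×1.8911 + 0.2857×1.9056 + 0.2143×1.9183 + 0.1786×1.9219 = 1.9066 bits


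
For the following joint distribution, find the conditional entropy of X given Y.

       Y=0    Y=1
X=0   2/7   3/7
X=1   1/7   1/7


H(X|Y) = Σ_y p(y) H(X|Y=y)
  p(Y=0) = 3/7, H(X|Y=0) = 0.9183
  p(Y=1) = 4/7, H(X|Y=1) = 0.8113
H(X|Y) = 0.4286×0.9183 + 0.5714×0.8113 = 0.8571 bits


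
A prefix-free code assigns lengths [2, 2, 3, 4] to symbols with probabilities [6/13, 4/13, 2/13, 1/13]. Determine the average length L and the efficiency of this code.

Average length L = Σ p_i × l_i = 2.3077 bits
Entropy H = 1.7381 bits
Efficiency η = H/L × 100% = 75.32%


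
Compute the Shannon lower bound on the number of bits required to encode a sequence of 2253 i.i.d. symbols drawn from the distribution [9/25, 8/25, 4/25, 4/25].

Entropy H = 1.9027 bits/symbol
Minimum bits = H × n = 1.9027 × 2253
= 4286.75 bits


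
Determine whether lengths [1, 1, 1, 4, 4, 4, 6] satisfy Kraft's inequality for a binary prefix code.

Kraft inequality: Σ 2^(-l_i) ≤ 1 for prefix-free code
Calculating: 2^(-1) + 2^(-1) + 2^(-1) + 2^(-4) + 2^(-4) + 2^(-4) + 2^(-6)
= 0.5 + 0.5 + 0.5 + 0.0625 + 0.0625 + 0.0625 + 0.015625
= 1.7031
Since 1.7031 > 1, prefix-free code does not exist


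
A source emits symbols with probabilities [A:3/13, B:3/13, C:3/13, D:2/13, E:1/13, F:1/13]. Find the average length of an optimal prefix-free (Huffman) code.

Huffman tree construction:
Combine smallest probabilities repeatedly
Resulting codes:
  A: 00 (length 2)
  B: 01 (length 2)
  C: 10 (length 2)
  D: 110 (length 3)
  E: 1110 (length 4)
  F: 1111 (length 4)
Average length = Σ p(s) × length(s) = 2.4615 bits


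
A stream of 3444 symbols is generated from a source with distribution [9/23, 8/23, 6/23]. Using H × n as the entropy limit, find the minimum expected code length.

Entropy H = 1.5653 bits/symbol
Minimum bits = H × n = 1.5653 × 3444
= 5391.03 bits


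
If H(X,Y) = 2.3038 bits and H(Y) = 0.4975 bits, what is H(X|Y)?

Chain rule: H(X,Y) = H(X|Y) + H(Y)
H(X|Y) = H(X,Y) - H(Y) = 2.3038 - 0.4975 = 1.8063 bits


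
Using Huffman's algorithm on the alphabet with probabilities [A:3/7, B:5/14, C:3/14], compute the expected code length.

Huffman tree construction:
Combine smallest probabilities repeatedly
Resulting codes:
  A: 0 (length 1)
  B: 11 (length 2)
  C: 10 (length 2)
Average length = Σ p(s) × length(s) = 1.5714 bits


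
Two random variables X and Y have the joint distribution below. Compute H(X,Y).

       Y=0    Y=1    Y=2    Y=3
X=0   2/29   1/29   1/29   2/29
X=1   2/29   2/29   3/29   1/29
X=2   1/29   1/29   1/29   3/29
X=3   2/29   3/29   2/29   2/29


H(X,Y) = -Σ p(x,y) log₂ p(x,y)
  p(0,0)=2/29: -0.0690 × log₂(0.0690) = 0.2661
  p(0,1)=1/29: -0.0345 × log₂(0.0345) = 0.1675
  p(0,2)=1/29: -0.0345 × log₂(0.0345) = 0.1675
  p(0,3)=2/29: -0.0690 × log₂(0.0690) = 0.2661
  p(1,0)=2/29: -0.0690 × log₂(0.0690) = 0.2661
  p(1,1)=2/29: -0.0690 × log₂(0.0690) = 0.2661
  p(1,2)=3/29: -0.1034 × log₂(0.1034) = 0.3386
  p(1,3)=1/29: -0.0345 × log₂(0.0345) = 0.1675
  p(2,0)=1/29: -0.0345 × log₂(0.0345) = 0.1675
  p(2,1)=1/29: -0.0345 × log₂(0.0345) = 0.1675
  p(2,2)=1/29: -0.0345 × log₂(0.0345) = 0.1675
  p(2,3)=3/29: -0.1034 × log₂(0.1034) = 0.3386
  p(3,0)=2/29: -0.0690 × log₂(0.0690) = 0.2661
  p(3,1)=3/29: -0.1034 × log₂(0.1034) = 0.3386
  p(3,2)=2/29: -0.0690 × log₂(0.0690) = 0.2661
  p(3,3)=2/29: -0.0690 × log₂(0.0690) = 0.2661
H(X,Y) = 3.8833 bits


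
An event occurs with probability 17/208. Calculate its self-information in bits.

Information content I(x) = -log₂(p(x))
I = -log₂(17/208) = -log₂(0.0817)
I = 3.6130 bits


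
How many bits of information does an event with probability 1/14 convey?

Information content I(x) = -log₂(p(x))
I = -log₂(1/14) = -log₂(0.0714)
I = 3.8074 bits


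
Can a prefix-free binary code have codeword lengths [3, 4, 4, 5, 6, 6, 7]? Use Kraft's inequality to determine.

Kraft inequality: Σ 2^(-l_i) ≤ 1 for prefix-free code
Calculating: 2^(-3) + 2^(-4) + 2^(-4) + 2^(-5) + 2^(-6) + 2^(-6) + 2^(-7)
= 0.125 + 0.0625 + 0.0625 + 0.03125 + 0.015625 + 0.015625 + 0.0078125
= 0.3203
Since 0.3203 ≤ 1, prefix-free code exists


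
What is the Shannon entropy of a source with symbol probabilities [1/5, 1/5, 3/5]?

H(X) = -Σ p(x) log₂ p(x)
  -1/5 × log₂(1/5) = 0.4644
  -1/5 × log₂(1/5) = 0.4644
  -3/5 × log₂(3/5) = 0.4422
H(X) = 1.3710 bits


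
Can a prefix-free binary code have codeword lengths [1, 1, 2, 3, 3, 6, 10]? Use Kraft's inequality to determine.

Kraft inequality: Σ 2^(-l_i) ≤ 1 for prefix-free code
Calculating: 2^(-1) + 2^(-1) + 2^(-2) + 2^(-3) + 2^(-3) + 2^(-6) + 2^(-10)
= 0.5 + 0.5 + 0.25 + 0.125 + 0.125 + 0.015625 + 0.0009765625
= 1.5166
Since 1.5166 > 1, prefix-free code does not exist


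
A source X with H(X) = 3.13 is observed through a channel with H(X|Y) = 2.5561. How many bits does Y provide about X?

I(X;Y) = H(X) - H(X|Y)
I(X;Y) = 3.13 - 2.5561 = 0.5739 bits


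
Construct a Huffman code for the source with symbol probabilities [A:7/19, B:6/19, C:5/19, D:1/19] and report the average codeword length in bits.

Huffman tree construction:
Combine smallest probabilities repeatedly
Resulting codes:
  A: 0 (length 1)
  B: 10 (length 2)
  C: 111 (length 3)
  D: 110 (length 3)
Average length = Σ p(s) × length(s) = 1.9474 bits


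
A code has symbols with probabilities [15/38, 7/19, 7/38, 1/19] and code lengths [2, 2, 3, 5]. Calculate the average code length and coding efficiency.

Average length L = Σ p_i × l_i = 2.3421 bits
Entropy H = 1.7332 bits
Efficiency η = H/L × 100% = 74.00%


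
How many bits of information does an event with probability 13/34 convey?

Information content I(x) = -log₂(p(x))
I = -log₂(13/34) = -log₂(0.3824)
I = 1.3870 bits


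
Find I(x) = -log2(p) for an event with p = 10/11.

Information content I(x) = -log₂(p(x))
I = -log₂(10/11) = -log₂(0.9091)
I = 0.1375 bits


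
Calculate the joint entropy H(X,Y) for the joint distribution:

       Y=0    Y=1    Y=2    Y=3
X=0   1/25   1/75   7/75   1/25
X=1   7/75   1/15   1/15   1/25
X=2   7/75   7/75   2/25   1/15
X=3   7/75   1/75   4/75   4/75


H(X,Y) = -Σ p(x,y) log₂ p(x,y)
  p(0,0)=1/25: -0.0400 × log₂(0.0400) = 0.1858
  p(0,1)=1/75: -0.0133 × log₂(0.0133) = 0.0831
  p(0,2)=7/75: -0.0933 × log₂(0.0933) = 0.3193
  p(0,3)=1/25: -0.0400 × log₂(0.0400) = 0.1858
  p(1,0)=7/75: -0.0933 × log₂(0.0933) = 0.3193
  p(1,1)=1/15: -0.0667 × log₂(0.0667) = 0.2605
  p(1,2)=1/15: -0.0667 × log₂(0.0667) = 0.2605
  p(1,3)=1/25: -0.0400 × log₂(0.0400) = 0.1858
  p(2,0)=7/75: -0.0933 × log₂(0.0933) = 0.3193
  p(2,1)=7/75: -0.0933 × log₂(0.0933) = 0.3193
  p(2,2)=2/25: -0.0800 × log₂(0.0800) = 0.2915
  p(2,3)=1/15: -0.0667 × log₂(0.0667) = 0.2605
  p(3,0)=7/75: -0.0933 × log₂(0.0933) = 0.3193
  p(3,1)=1/75: -0.0133 × log₂(0.0133) = 0.0831
  p(3,2)=4/75: -0.0533 × log₂(0.0533) = 0.2255
  p(3,3)=4/75: -0.0533 × log₂(0.0533) = 0.2255
H(X,Y) = 3.8440 bits


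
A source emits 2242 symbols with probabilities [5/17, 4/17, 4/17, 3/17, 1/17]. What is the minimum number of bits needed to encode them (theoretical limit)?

Entropy H = 2.1837 bits/symbol
Minimum bits = H × n = 2.1837 × 2242
= 4895.78 bits


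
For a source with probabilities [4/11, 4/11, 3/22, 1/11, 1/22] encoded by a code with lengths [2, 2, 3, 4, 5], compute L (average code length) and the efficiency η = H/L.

Average length L = Σ p_i × l_i = 2.4545 bits
Entropy H = 1.9706 bits
Efficiency η = H/L × 100% = 80.28%


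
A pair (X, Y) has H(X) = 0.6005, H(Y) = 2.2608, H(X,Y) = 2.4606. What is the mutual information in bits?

I(X;Y) = H(X) + H(Y) - H(X,Y)
I(X;Y) = 0.6005 + 2.2608 - 2.4606 = 0.4007 bits


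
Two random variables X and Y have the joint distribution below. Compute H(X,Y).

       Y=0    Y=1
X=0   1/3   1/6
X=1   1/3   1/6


H(X,Y) = -Σ p(x,y) log₂ p(x,y)
  p(0,0)=1/3: -0.3333 × log₂(0.3333) = 0.5283
  p(0,1)=1/6: -0.1667 × log₂(0.1667) = 0.4308
  p(1,0)=1/3: -0.3333 × log₂(0.3333) = 0.5283
  p(1,1)=1/6: -0.1667 × log₂(0.1667) = 0.4308
H(X,Y) = 1.9183 bits


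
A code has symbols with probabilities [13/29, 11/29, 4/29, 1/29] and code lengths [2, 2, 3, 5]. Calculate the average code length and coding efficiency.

Average length L = Σ p_i × l_i = 2.2414 bits
Entropy H = 1.6111 bits
Efficiency η = H/L × 100% = 71.88%


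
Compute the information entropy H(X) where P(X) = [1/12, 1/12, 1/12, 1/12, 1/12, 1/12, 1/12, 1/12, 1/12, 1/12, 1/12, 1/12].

H(X) = -Σ p(x) log₂ p(x)
  -1/12 × log₂(1/12) = 0.2987
  -1/12 × log₂(1/12) = 0.2987
  -1/12 × log₂(1/12) = 0.2987
  -1/12 × log₂(1/12) = 0.2987
  -1/12 × log₂(1/12) = 0.2987
  -1/12 × log₂(1/12) = 0.2987
  -1/12 × log₂(1/12) = 0.2987
  -1/12 × log₂(1/12) = 0.2987
  -1/12 × log₂(1/12) = 0.2987
  -1/12 × log₂(1/12) = 0.2987
  -1/12 × log₂(1/12) = 0.2987
  -1/12 × log₂(1/12) = 0.2987
H(X) = 3.5850 bits


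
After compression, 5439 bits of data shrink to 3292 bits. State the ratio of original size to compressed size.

Compression ratio = Original / Compressed
= 5439 / 3292 = 1.65:1


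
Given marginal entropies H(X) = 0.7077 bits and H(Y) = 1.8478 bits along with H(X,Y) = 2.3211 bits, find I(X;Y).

I(X;Y) = H(X) + H(Y) - H(X,Y)
I(X;Y) = 0.7077 + 1.8478 - 2.3211 = 0.2344 bits


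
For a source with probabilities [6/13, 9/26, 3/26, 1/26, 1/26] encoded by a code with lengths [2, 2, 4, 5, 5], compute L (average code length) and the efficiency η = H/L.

Average length L = Σ p_i × l_i = 2.4615 bits
Entropy H = 1.7657 bits
Efficiency η = H/L × 100% = 71.73%


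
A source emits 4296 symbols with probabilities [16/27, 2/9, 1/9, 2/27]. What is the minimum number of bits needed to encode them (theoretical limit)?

Entropy H = 1.5599 bits/symbol
Minimum bits = H × n = 1.5599 × 4296
= 6701.33 bits


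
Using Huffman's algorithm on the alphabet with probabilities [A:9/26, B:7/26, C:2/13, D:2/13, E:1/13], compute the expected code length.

Huffman tree construction:
Combine smallest probabilities repeatedly
Resulting codes:
  A: 11 (length 2)
  B: 10 (length 2)
  C: 011 (length 3)
  D: 00 (length 2)
  E: 010 (length 3)
Average length = Σ p(s) × length(s) = 2.2308 bits


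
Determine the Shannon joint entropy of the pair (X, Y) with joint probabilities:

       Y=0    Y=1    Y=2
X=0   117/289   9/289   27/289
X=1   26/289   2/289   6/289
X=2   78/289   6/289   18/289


H(X,Y) = -Σ p(x,y) log₂ p(x,y)
  p(0,0)=117/289: -0.4048 × log₂(0.4048) = 0.5281
  p(0,1)=9/289: -0.0311 × log₂(0.0311) = 0.1559
  p(0,2)=27/289: -0.0934 × log₂(0.0934) = 0.3195
  p(1,0)=26/289: -0.0900 × log₂(0.0900) = 0.3126
  p(1,1)=2/289: -0.0069 × log₂(0.0069) = 0.0497
  p(1,2)=6/289: -0.0208 × log₂(0.0208) = 0.1161
  p(2,0)=78/289: -0.2699 × log₂(0.2699) = 0.5100
  p(2,1)=6/289: -0.0208 × log₂(0.0208) = 0.1161
  p(2,2)=18/289: -0.0623 × log₂(0.0623) = 0.2494
H(X,Y) = 2.3573 bits


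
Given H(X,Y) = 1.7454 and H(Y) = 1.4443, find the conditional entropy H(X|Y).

Chain rule: H(X,Y) = H(X|Y) + H(Y)
H(X|Y) = H(X,Y) - H(Y) = 1.7454 - 1.4443 = 0.3011 bits


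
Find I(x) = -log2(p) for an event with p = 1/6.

Information content I(x) = -log₂(p(x))
I = -log₂(1/6) = -log₂(0.1667)
I = 2.5850 bits


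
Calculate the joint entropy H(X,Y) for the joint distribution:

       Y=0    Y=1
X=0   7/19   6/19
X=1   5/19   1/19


H(X,Y) = -Σ p(x,y) log₂ p(x,y)
  p(0,0)=7/19: -0.3684 × log₂(0.3684) = 0.5307
  p(0,1)=6/19: -0.3158 × log₂(0.3158) = 0.5251
  p(1,0)=5/19: -0.2632 × log₂(0.2632) = 0.5068
  p(1,1)=1/19: -0.0526 × log₂(0.0526) = 0.2236
H(X,Y) = 1.7863 bits


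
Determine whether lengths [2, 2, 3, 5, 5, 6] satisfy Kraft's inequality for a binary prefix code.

Kraft inequality: Σ 2^(-l_i) ≤ 1 for prefix-free code
Calculating: 2^(-2) + 2^(-2) + 2^(-3) + 2^(-5) + 2^(-5) + 2^(-6)
= 0.25 + 0.25 + 0.125 + 0.03125 + 0.03125 + 0.015625
= 0.7031
Since 0.7031 ≤ 1, prefix-free code exists


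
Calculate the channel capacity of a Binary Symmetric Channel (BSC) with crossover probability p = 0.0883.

For BSC with error probability p:
C = 1 - H(p) where H(p) is binary entropy
H(0.0883) = -0.0883 × log₂(0.0883) - 0.9117 × log₂(0.9117)
H(p) = 0.4308
C = 1 - 0.4308 = 0.5692 bits/use


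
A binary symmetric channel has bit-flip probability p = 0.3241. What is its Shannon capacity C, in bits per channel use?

For BSC with error probability p:
C = 1 - H(p) where H(p) is binary entropy
H(0.3241) = -0.3241 × log₂(0.3241) - 0.6759 × log₂(0.6759)
H(p) = 0.9088
C = 1 - 0.9088 = 0.0912 bits/use


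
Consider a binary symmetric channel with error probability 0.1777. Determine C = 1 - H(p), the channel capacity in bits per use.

For BSC with error probability p:
C = 1 - H(p) where H(p) is binary entropy
H(0.1777) = -0.1777 × log₂(0.1777) - 0.8223 × log₂(0.8223)
H(p) = 0.6750
C = 1 - 0.6750 = 0.3250 bits/use


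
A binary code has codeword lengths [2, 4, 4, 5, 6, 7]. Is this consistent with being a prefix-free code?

Kraft inequality: Σ 2^(-l_i) ≤ 1 for prefix-free code
Calculating: 2^(-2) + 2^(-4) + 2^(-4) + 2^(-5) + 2^(-6) + 2^(-7)
= 0.25 + 0.0625 + 0.0625 + 0.03125 + 0.015625 + 0.0078125
= 0.4297
Since 0.4297 ≤ 1, prefix-free code exists


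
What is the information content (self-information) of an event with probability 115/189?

Information content I(x) = -log₂(p(x))
I = -log₂(115/189) = -log₂(0.6085)
I = 0.7168 bits


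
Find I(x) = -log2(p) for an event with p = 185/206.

Information content I(x) = -log₂(p(x))
I = -log₂(185/206) = -log₂(0.8981)
I = 0.1551 bits


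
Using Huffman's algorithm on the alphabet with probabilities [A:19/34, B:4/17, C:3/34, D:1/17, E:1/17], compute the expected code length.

Huffman tree construction:
Combine smallest probabilities repeatedly
Resulting codes:
  A: 1 (length 1)
  B: 01 (length 2)
  C: 000 (length 3)
  D: 0010 (length 4)
  E: 0011 (length 4)
Average length = Σ p(s) × length(s) = 1.7647 bits


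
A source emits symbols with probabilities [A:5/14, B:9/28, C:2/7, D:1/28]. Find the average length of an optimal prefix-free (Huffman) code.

Huffman tree construction:
Combine smallest probabilities repeatedly
Resulting codes:
  A: 0 (length 1)
  B: 10 (length 2)
  C: 111 (length 3)
  D: 110 (length 3)
Average length = Σ p(s) × length(s) = 1.9643 bits


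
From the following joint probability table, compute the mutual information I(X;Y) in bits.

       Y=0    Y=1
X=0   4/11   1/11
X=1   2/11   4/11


H(X) = 0.9940, H(Y) = 0.9940, H(X,Y) = 1.8231
I(X;Y) = H(X) + H(Y) - H(X,Y) = 0.1650 bits


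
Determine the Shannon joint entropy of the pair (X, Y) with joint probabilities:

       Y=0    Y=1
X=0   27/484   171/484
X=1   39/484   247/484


H(X,Y) = -Σ p(x,y) log₂ p(x,y)
  p(0,0)=27/484: -0.0558 × log₂(0.0558) = 0.2323
  p(0,1)=171/484: -0.3533 × log₂(0.3533) = 0.5303
  p(1,0)=39/484: -0.0806 × log₂(0.0806) = 0.2928
  p(1,1)=247/484: -0.5103 × log₂(0.5103) = 0.4953
H(X,Y) = 1.5507 bits


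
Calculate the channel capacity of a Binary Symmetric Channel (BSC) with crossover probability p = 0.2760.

For BSC with error probability p:
C = 1 - H(p) where H(p) is binary entropy
H(0.2760) = -0.2760 × log₂(0.2760) - 0.7240 × log₂(0.7240)
H(p) = 0.8499
C = 1 - 0.8499 = 0.1501 bits/use
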